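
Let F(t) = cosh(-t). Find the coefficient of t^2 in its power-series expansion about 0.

F(0) = 1
F′(0) = 0
F′′(0) = 1
Then c_k = F^(k)(0)/k! gives each Taylor coefficient.

1/2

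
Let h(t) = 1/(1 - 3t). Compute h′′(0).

18

The coefficient of t^2 in the expansion is 9, so h′′(0) = 2! * (9) = 18.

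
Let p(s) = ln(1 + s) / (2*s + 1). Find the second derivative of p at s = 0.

-5

Expand 1/(denominator) as a geometric series and multiply by the numerator's series.
The coefficient of s^2 in the expansion is -5/2, so p′′(0) = 2! * (-5/2) = -5.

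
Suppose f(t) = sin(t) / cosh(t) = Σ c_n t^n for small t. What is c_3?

-2/3

Write the quotient as an unknown series and match coefficients against numerator = denominator · series.
f(0) = 0
f′(0) = 1
f′′(0) = 0
f′′′(0) = -4
So c_3 = f′′′(0)/3! = -2/3.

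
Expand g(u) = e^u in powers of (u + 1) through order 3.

(u + 1)^3*e^(-1)/6 + (u + 1)^2*e^(-1)/2 + (u + 1)*e^(-1) + e^(-1)

g(-1) = e^(-1)
g′(-1) = e^(-1)
g′′(-1) = e^(-1)
g′′′(-1) = e^(-1)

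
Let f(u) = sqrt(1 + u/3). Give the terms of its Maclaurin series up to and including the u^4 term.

-5*u^4/10368 + u^3/432 - u^2/72 + u/6 + 1

f(0) = 1
f′(0) = 1/6
f′′(0) = -1/36
f′′′(0) = 1/72
f^(4)(0) = -5/432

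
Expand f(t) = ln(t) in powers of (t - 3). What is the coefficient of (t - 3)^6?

f(3) = ln(3)
f′(3) = 1/3
f′′(3) = -1/9
f′′′(3) = 2/27
f^(4)(3) = -2/27
f^(5)(3) = 8/81
f^(6)(3) = -40/243
So c_6 = f^(6)(3)/6! = -1/4374.

-1/4374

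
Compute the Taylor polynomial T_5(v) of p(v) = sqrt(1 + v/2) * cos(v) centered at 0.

Multiply the two series term by term and collect like powers.
[v^0] = 1;  [v^1] = 1/4;  [v^2] = -17/32;  [v^3] = -15/128;  [v^4] = 337/6144;  [v^5] = 181/24576.

181*v^5/24576 + 337*v^4/6144 - 15*v^3/128 - 17*v^2/32 + v/4 + 1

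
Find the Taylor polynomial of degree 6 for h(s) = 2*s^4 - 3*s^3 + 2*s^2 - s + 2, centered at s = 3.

2*(s - 3)^4 + 21*(s - 3)^3 + 83*(s - 3)^2 + 146*(s - 3) + 98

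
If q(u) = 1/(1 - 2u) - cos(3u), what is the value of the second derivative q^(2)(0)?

Add the two expansions coefficient-wise.
The coefficient of u^2 in the expansion is 17/2, so q′′(0) = 2! * (17/2) = 17.

17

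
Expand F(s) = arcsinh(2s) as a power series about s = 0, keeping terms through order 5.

12*s^5/5 - 4*s^3/3 + 2*s

F(0) = 0
F′(0) = 2
F′′(0) = 0
F′′′(0) = -8
F^(4)(0) = 0
F^(5)(0) = 288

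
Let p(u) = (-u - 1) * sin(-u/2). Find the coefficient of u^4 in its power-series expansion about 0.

Multiply each power in the prefactor through the base expansion.
p(0) = 0
p′(0) = 1/2
p′′(0) = 1
p′′′(0) = -1/8
p^(4)(0) = -1/2
So c_4 = p^(4)(0)/4! = -1/48.

-1/48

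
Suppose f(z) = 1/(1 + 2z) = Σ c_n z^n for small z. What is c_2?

4

Compute the successive derivatives at the expansion point and divide by k!.
[z^0] = 1;  [z^1] = -2;  [z^2] = 4.
So c_2 = f′′(0)/2! = 4.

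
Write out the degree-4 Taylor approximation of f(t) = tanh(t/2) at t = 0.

f(0) = 0
f′(0) = 1/2
f′′(0) = 0
f′′′(0) = -1/4
f^(4)(0) = 0
Dividing each by k! gives the coefficients c_0, ..., c_4.

-t^3/24 + t/2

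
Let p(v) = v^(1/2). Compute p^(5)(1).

From the series, [(v - 1)^5] p = 7/256; multiply by 5! = 120 to get 105/32.

105/32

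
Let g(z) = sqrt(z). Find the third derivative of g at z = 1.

3/8

The coefficient of (z - 1)^3 in the expansion is 1/16, so g′′′(1) = 3! * (1/16) = 3/8.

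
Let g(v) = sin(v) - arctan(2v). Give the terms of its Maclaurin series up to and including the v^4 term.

5*v^3/2 - v

Expand each term separately and add.
g(0) = 0
g′(0) = -1
g′′(0) = 0
g′′′(0) = 15
g^(4)(0) = 0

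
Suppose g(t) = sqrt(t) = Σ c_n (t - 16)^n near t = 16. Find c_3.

Use the known series and substitute for the argument.
g(16) = 4
g′(16) = 1/8
g′′(16) = -1/256
g′′′(16) = 3/8192
So c_3 = g′′′(16)/3! = 1/16384.

1/16384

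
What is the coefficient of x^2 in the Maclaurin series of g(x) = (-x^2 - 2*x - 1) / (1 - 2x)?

-9

Shift and add copies of the series according to the polynomial's terms.
[x^0] = -1;  [x^1] = -4;  [x^2] = -9.
So c_2 = g′′(0)/2! = -9.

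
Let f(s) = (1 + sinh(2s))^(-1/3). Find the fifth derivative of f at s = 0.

-199712/243

Let u equal the inner series; expand the outer function in u and truncate.
The coefficient of s^5 in the expansion is -24964/3645, so f^(5)(0) = 5! * (-24964/3645) = -199712/243.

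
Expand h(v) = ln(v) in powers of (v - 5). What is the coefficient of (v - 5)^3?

1/375

Compute the successive derivatives at the expansion point and divide by k!.
[(v - 5)^0] = ln(5);  [(v - 5)^1] = 1/5;  [(v - 5)^2] = -1/50;  [(v - 5)^3] = 1/375.
So c_3 = h′′′(5)/3! = 1/375.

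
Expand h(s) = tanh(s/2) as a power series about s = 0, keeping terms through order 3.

-s^3/24 + s/2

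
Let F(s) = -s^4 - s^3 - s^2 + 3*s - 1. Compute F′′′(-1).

18

The coefficient of (s + 1)^3 in the expansion is 3, so F′′′(-1) = 3! * (3) = 18.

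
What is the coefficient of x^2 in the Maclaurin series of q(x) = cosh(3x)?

q(0) = 1
q′(0) = 0
q′′(0) = 9
So c_2 = q′′(0)/2! = 9/2.

9/2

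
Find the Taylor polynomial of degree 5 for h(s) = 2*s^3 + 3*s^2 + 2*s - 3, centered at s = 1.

h(1) = 4
h′(1) = 14
h′′(1) = 18
h′′′(1) = 12
h^(4)(1) = 0
h^(5)(1) = 0

2*(s - 1)^3 + 9*(s - 1)^2 + 14*(s - 1) + 4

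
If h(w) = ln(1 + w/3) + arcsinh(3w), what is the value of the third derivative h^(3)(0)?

-727/27

Add the two expansions coefficient-wise.
The coefficient of w^3 in the expansion is -727/162, so h′′′(0) = 3! * (-727/162) = -727/27.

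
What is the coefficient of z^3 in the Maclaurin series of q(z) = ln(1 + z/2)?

1/24

Differentiate repeatedly and evaluate at the center.
[z^0] = 0;  [z^1] = 1/2;  [z^2] = -1/8;  [z^3] = 1/24.
So c_3 = q′′′(0)/3! = 1/24.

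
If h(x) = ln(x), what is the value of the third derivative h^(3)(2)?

1/4

From the series, [(x - 2)^3] h = 1/24; multiply by 3! = 6 to get 1/4.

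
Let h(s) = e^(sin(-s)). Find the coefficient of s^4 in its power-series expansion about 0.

-1/8

Substitute the inner expansion into the outer series and collect powers.
[s^0] = 1;  [s^1] = -1;  [s^2] = 1/2;  [s^3] = 0;  [s^4] = -1/8.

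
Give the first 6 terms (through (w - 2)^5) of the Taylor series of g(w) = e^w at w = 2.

(w - 2)^5*e^(2)/120 + (w - 2)^4*e^(2)/24 + (w - 2)^3*e^(2)/6 + (w - 2)^2*e^(2)/2 + (w - 2)*e^(2) + e^(2)

Differentiate repeatedly and evaluate at the center.
g(2) = e^(2)
g′(2) = e^(2)
g′′(2) = e^(2)
g′′′(2) = e^(2)
g^(4)(2) = e^(2)
g^(5)(2) = e^(2)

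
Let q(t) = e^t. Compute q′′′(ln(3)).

3

Compute the successive derivatives at the expansion point and divide by k!.
The coefficient of (t - ln(3))^3 in the expansion is 1/2, so q′′′(ln(3)) = 3! * (1/2) = 3.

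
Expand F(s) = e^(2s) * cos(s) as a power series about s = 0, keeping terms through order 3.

Take the Cauchy product of the two expansions.
F(0) = 1
F′(0) = 2
F′′(0) = 3
F′′′(0) = 2

s^3/3 + 3*s^2/2 + 2*s + 1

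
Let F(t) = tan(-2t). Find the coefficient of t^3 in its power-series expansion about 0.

Apply the Taylor formula c_k = f^(k)(a)/k!.
F(0) = 0
F′(0) = -2
F′′(0) = 0
F′′′(0) = -16
The Taylor polynomial is Σ F^(k)(0)/k! · t^k.

-8/3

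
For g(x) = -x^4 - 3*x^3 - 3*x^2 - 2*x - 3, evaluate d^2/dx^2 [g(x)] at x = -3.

-60

The coefficient of (x + 3)^2 in the expansion is -30, so g′′(-3) = 2! * (-30) = -60.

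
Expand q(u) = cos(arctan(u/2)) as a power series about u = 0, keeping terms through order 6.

-5*u^6/1024 + 3*u^4/128 - u^2/8 + 1

Plug the Maclaurin series of the inner function into that of the outer and collect terms.
q(0) = 1
q′(0) = 0
q′′(0) = -1/4
q′′′(0) = 0
q^(4)(0) = 9/16
q^(5)(0) = 0
q^(6)(0) = -225/64
The Taylor polynomial is Σ q^(k)(0)/k! · u^k.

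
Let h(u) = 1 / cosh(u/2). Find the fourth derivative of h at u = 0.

Divide the numerator series by the denominator series (power-series long division).
From the series, [u^4] h = 5/384; multiply by 4! = 24 to get 5/16.

5/16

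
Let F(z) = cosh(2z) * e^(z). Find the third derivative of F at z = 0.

Multiply the two series term by term and collect like powers.
The coefficient of z^3 in the expansion is 13/6, so F′′′(0) = 3! * (13/6) = 13.

13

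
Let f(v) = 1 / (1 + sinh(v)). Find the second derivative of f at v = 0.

Expand as Σ (-1)^k u^k with u equal to the inner function's series.
The coefficient of v^2 in the expansion is 1, so f′′(0) = 2! * (1) = 2.

2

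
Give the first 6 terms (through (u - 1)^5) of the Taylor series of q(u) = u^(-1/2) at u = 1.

q(1) = 1
q′(1) = -1/2
q′′(1) = 3/4
q′′′(1) = -15/8
q^(4)(1) = 105/16
q^(5)(1) = -945/32
Dividing each by k! gives the coefficients c_0, ..., c_5.

-63*(u - 1)^5/256 + 35*(u - 1)^4/128 - 5*(u - 1)^3/16 + 3*(u - 1)^2/8 - (u - 1)/2 + 1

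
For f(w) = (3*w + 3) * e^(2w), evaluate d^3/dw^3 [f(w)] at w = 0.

60

Multiply each power in the prefactor through the base expansion.
The coefficient of w^3 in the expansion is 10, so f′′′(0) = 3! * (10) = 60.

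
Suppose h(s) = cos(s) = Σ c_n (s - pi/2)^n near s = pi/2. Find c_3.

1/6

Apply the Taylor formula c_k = f^(k)(a)/k!.
h(pi/2) = 0
h′(pi/2) = -1
h′′(pi/2) = 0
h′′′(pi/2) = 1
Then c_k = h^(k)(pi/2)/k! gives each Taylor coefficient.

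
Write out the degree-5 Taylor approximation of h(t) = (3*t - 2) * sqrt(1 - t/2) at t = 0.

-23*t^5/4096 - 19*t^4/1024 - 5*t^3/64 - 11*t^2/16 + 7*t/2 - 2

Multiply each power in the prefactor through the base expansion.
h(0) = -2
h′(0) = 7/2
h′′(0) = -11/8
h′′′(0) = -15/32
h^(4)(0) = -57/128
h^(5)(0) = -345/512
Then c_k = h^(k)(0)/k! gives each Taylor coefficient.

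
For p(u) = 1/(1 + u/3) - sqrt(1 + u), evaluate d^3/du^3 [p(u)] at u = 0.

Add the two expansions coefficient-wise.
From the series, [u^3] p = -43/432; multiply by 3! = 6 to get -43/72.

-43/72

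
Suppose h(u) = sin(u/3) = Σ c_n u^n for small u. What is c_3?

-1/162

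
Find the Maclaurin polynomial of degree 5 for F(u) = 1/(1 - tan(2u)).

Substitute the inner expansion into the outer series and collect powers.
F(0) = 1
F′(0) = 2
F′′(0) = 8
F′′′(0) = 64
F^(4)(0) = 640
F^(5)(0) = 8192
Dividing each by k! gives the coefficients c_0, ..., c_5.

1024*u^5/15 + 80*u^4/3 + 32*u^3/3 + 4*u^2 + 2*u + 1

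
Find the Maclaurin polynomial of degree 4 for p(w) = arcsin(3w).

9*w^3/2 + 3*w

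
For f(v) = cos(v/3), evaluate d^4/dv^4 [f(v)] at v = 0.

1/81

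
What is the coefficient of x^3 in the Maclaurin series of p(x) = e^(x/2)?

1/48

p(0) = 1
p′(0) = 1/2
p′′(0) = 1/4
p′′′(0) = 1/8
So c_3 = p′′′(0)/3! = 1/48.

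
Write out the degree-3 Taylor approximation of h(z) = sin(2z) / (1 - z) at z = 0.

Write out both Maclaurin series and multiply, keeping only the needed powers.

2*z^3/3 + 2*z^2 + 2*z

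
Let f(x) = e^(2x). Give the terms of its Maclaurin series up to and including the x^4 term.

2*x^4/3 + 4*x^3/3 + 2*x^2 + 2*x + 1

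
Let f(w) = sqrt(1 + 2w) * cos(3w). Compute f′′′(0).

Expand each factor separately, then convolve coefficients.
The coefficient of w^3 in the expansion is -4, so f′′′(0) = 3! * (-4) = -24.

-24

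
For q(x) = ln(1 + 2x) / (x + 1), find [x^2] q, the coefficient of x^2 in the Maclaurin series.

Use 1/(1 - r) = Σ r^k on the denominator, then take the Cauchy product.
[x^0] = 0;  [x^1] = 2;  [x^2] = -4.

-4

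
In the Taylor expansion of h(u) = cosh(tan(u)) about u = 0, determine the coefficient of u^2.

1/2

Compose series: expand the inner function first, then feed it into the outer expansion.
h(0) = 1
h′(0) = 0
h′′(0) = 1
Then c_k = h^(k)(0)/k! gives each Taylor coefficient.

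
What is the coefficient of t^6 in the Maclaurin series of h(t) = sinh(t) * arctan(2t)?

Multiply the two series term by term and collect like powers.
h(0) = 0
h′(0) = 0
h′′(0) = 4
h′′′(0) = 0
h^(4)(0) = -56
h^(5)(0) = 0
h^(6)(0) = 4300
Then c_k = h^(k)(0)/k! gives each Taylor coefficient.

215/36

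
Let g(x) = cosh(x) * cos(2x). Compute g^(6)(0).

Multiply the two series term by term and collect like powers.
From the series, [x^6] g = 13/80; multiply by 6! = 720 to get 117.

117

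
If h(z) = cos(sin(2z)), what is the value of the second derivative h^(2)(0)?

Compose series: expand the inner function first, then feed it into the outer expansion.
The coefficient of z^2 in the expansion is -2, so h′′(0) = 2! * (-2) = -4.

-4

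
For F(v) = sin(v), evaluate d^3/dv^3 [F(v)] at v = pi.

1

From the series, [(v - pi)^3] F = 1/6; multiply by 3! = 6 to get 1.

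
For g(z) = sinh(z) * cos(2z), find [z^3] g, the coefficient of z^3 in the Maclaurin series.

-11/6

Take the Cauchy product of the two expansions.
g(0) = 0
g′(0) = 1
g′′(0) = 0
g′′′(0) = -11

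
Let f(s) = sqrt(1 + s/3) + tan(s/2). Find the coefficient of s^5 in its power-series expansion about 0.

Combine the two series term by term.
So c_5 = f^(5)(0)/5! = 1331/311040.

1331/311040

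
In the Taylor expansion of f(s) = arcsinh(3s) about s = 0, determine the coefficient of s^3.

f(0) = 0
f′(0) = 3
f′′(0) = 0
f′′′(0) = -27
So c_3 = f′′′(0)/3! = -9/2.

-9/2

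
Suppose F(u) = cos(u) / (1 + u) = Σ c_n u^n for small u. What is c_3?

-1/2

Write out both Maclaurin series and multiply, keeping only the needed powers.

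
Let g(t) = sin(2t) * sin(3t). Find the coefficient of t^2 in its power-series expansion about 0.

6

Expand each factor separately, then convolve coefficients.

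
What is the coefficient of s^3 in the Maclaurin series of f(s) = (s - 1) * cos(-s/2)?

Multiply each power in the prefactor through the base expansion.

-1/8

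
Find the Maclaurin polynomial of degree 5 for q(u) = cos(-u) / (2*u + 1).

Use 1/(1 - r) = Σ r^k on the denominator, then take the Cauchy product.
q(0) = 1
q′(0) = -2
q′′(0) = 7
q′′′(0) = -42
q^(4)(0) = 337
q^(5)(0) = -3370

-337*u^5/12 + 337*u^4/24 - 7*u^3 + 7*u^2/2 - 2*u + 1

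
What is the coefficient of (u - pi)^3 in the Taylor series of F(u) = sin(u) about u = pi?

Apply the Taylor formula c_k = f^(k)(a)/k!.
F(pi) = 0
F′(pi) = -1
F′′(pi) = 0
F′′′(pi) = 1

1/6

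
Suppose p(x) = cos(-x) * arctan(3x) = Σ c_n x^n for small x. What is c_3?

-21/2

Write out both Maclaurin series and multiply, keeping only the needed powers.
p(0) = 0
p′(0) = 3
p′′(0) = 0
p′′′(0) = -63
So c_3 = p′′′(0)/3! = -21/2.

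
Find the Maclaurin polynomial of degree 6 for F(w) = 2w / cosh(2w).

Divide the numerator series by the denominator series (power-series long division).
F(0) = 0
F′(0) = 2
F′′(0) = 0
F′′′(0) = -24
F^(4)(0) = 0
F^(5)(0) = 800
F^(6)(0) = 0
Dividing each by k! gives the coefficients c_0, ..., c_6.

20*w^5/3 - 4*w^3 + 2*w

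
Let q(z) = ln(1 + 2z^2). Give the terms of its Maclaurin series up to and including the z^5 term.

q(0) = 0
q′(0) = 0
q′′(0) = 4
q′′′(0) = 0
q^(4)(0) = -48
q^(5)(0) = 0

-2*z^4 + 2*z^2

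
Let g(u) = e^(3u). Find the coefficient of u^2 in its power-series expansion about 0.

9/2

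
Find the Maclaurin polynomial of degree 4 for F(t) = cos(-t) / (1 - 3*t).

Expand 1/(denominator) as a geometric series and multiply by the numerator's series.

1837*t^4/24 + 51*t^3/2 + 17*t^2/2 + 3*t + 1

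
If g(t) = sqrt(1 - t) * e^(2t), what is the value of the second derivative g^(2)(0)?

Multiply the two series term by term and collect like powers.
The coefficient of t^2 in the expansion is 7/8, so g′′(0) = 2! * (7/8) = 7/4.

7/4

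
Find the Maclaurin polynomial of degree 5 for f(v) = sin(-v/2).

f(0) = 0
f′(0) = -1/2
f′′(0) = 0
f′′′(0) = 1/8
f^(4)(0) = 0
f^(5)(0) = -1/32
Dividing each by k! gives the coefficients c_0, ..., c_5.

-v^5/3840 + v^3/48 - v/2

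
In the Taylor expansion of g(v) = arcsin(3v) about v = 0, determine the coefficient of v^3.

Apply the Taylor formula c_k = f^(k)(a)/k!.
g(0) = 0
g′(0) = 3
g′′(0) = 0
g′′′(0) = 27

9/2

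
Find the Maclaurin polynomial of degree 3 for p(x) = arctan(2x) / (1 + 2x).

Expand each factor separately, then convolve coefficients.
p(0) = 0
p′(0) = 2
p′′(0) = -8
p′′′(0) = 32
The Taylor polynomial is Σ p^(k)(0)/k! · x^k.

16*x^3/3 - 4*x^2 + 2*x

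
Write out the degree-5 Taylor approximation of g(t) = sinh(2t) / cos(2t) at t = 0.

48*t^5/5 + 16*t^3/3 + 2*t

Write the quotient as an unknown series and match coefficients against numerator = denominator · series.
g(0) = 0
g′(0) = 2
g′′(0) = 0
g′′′(0) = 32
g^(4)(0) = 0
g^(5)(0) = 1152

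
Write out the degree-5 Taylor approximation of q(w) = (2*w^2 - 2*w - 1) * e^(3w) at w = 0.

9*w^5/40 - 27*w^4/8 - 15*w^3/2 - 17*w^2/2 - 5*w - 1

Shift and add copies of the series according to the polynomial's terms.
q(0) = -1
q′(0) = -5
q′′(0) = -17
q′′′(0) = -45
q^(4)(0) = -81
q^(5)(0) = 27
The Taylor polynomial is Σ q^(k)(0)/k! · w^k.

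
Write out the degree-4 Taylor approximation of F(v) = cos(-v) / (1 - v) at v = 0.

Multiply the two series term by term and collect like powers.

13*v^4/24 + v^3/2 + v^2/2 + v + 1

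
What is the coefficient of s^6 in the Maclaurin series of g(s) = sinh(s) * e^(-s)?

-2/45

Take the Cauchy product of the two expansions.
[s^0] = 0;  [s^1] = 1;  [s^2] = -1;  [s^3] = 2/3;  [s^4] = -1/3;  [s^5] = 2/15;  [s^6] = -2/45.
So c_6 = g^(6)(0)/6! = -2/45.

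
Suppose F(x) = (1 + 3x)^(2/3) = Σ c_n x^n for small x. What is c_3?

[x^0] = 1;  [x^1] = 2;  [x^2] = -1;  [x^3] = 4/3.

4/3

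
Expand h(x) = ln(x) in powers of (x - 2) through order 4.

h(2) = ln(2)
h′(2) = 1/2
h′′(2) = -1/4
h′′′(2) = 1/4
h^(4)(2) = -3/8
The Taylor polynomial is Σ h^(k)(2)/k! · (x - 2)^k.

-(x - 2)^4/64 + (x - 2)^3/24 - (x - 2)^2/8 + (x - 2)/2 + ln(2)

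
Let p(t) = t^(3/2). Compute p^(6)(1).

315/64

The coefficient of (t - 1)^6 in the expansion is 7/1024, so p^(6)(1) = 6! * (7/1024) = 315/64.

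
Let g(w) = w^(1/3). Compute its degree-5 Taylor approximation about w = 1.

22*(w - 1)^5/729 - 10*(w - 1)^4/243 + 5*(w - 1)^3/81 - (w - 1)^2/9 + (w - 1)/3 + 1

[(w - 1)^0] = 1;  [(w - 1)^1] = 1/3;  [(w - 1)^2] = -1/9;  [(w - 1)^3] = 5/81;  [(w - 1)^4] = -10/243;  [(w - 1)^5] = 22/729.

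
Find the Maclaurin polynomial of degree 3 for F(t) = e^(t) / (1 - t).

Write out both Maclaurin series and multiply, keeping only the needed powers.
F(0) = 1
F′(0) = 2
F′′(0) = 5
F′′′(0) = 16
Dividing each by k! gives the coefficients c_0, ..., c_3.

8*t^3/3 + 5*t^2/2 + 2*t + 1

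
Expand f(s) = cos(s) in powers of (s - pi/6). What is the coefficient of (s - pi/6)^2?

c_2 = f′′(pi/6)/2! = -sqrt(3)/4.

-sqrt(3)/4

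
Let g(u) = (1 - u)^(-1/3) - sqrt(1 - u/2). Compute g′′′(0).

Add the two expansions coefficient-wise.
From the series, [u^3] g = 1873/10368; multiply by 3! = 6 to get 1873/1728.

1873/1728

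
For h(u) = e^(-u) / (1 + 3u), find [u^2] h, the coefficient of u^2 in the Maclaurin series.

25/2

Expand each factor separately, then convolve coefficients.
So c_2 = h′′(0)/2! = 25/2.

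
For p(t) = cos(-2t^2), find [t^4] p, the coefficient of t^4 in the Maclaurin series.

p(0) = 1
p′(0) = 0
p′′(0) = 0
p′′′(0) = 0
p^(4)(0) = -48
So c_4 = p^(4)(0)/4! = -2.

-2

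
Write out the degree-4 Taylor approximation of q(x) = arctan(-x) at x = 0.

x^3/3 - x

[x^0] = 0;  [x^1] = -1;  [x^2] = 0;  [x^3] = 1/3;  [x^4] = 0.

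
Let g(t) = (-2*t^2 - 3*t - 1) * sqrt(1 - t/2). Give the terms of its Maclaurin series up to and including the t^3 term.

77*t^3/128 - 39*t^2/32 - 11*t/4 - 1

Distribute the polynomial across the series and collect like powers.
[t^0] = -1;  [t^1] = -11/4;  [t^2] = -39/32;  [t^3] = 77/128.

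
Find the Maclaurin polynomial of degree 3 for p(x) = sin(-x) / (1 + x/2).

-x^3/12 + x^2/2 - x

Take the Cauchy product of the two expansions.
[x^0] = 0;  [x^1] = -1;  [x^2] = 1/2;  [x^3] = -1/12.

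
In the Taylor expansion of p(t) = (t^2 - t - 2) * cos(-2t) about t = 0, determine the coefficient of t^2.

5

Distribute the polynomial across the series and collect like powers.
p(0) = -2
p′(0) = -1
p′′(0) = 10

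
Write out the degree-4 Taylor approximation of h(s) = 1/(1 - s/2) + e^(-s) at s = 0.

Combine the two series term by term.
h(0) = 2
h′(0) = -1/2
h′′(0) = 3/2
h′′′(0) = -1/4
h^(4)(0) = 5/2

5*s^4/48 - s^3/24 + 3*s^2/4 - s/2 + 2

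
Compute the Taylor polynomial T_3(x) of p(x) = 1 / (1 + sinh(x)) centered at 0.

Write 1/(1+u) = 1 - u + u^2 - u^3 + ... and substitute the series for u.
[x^0] = 1;  [x^1] = -1;  [x^2] = 1;  [x^3] = -7/6.

-7*x^3/6 + x^2 - x + 1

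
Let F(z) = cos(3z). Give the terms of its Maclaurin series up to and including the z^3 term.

F(0) = 1
F′(0) = 0
F′′(0) = -9
F′′′(0) = 0

1 - 9*z^2/2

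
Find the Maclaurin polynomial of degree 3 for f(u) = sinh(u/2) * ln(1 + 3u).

Multiply the two series term by term and collect like powers.
[u^0] = 0;  [u^1] = 0;  [u^2] = 3/2;  [u^3] = -9/4.

-9*u^3/4 + 3*u^2/2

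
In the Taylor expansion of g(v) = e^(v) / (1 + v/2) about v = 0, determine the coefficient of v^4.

1/48

Expand each factor separately, then convolve coefficients.
[v^0] = 1;  [v^1] = 1/2;  [v^2] = 1/4;  [v^3] = 1/24;  [v^4] = 1/48.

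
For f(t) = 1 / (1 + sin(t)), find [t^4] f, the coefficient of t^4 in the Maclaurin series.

2/3

Expand as Σ (-1)^k u^k with u equal to the inner function's series.
f(0) = 1
f′(0) = -1
f′′(0) = 2
f′′′(0) = -5
f^(4)(0) = 16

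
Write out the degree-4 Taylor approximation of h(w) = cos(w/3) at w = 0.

w^4/1944 - w^2/18 + 1

Apply the Taylor formula c_k = f^(k)(a)/k!.
[w^0] = 1;  [w^1] = 0;  [w^2] = -1/18;  [w^3] = 0;  [w^4] = 1/1944.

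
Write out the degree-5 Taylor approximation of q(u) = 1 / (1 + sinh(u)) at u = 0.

Write 1/(1+u) = 1 - u + u^2 - u^3 + ... and substitute the series for u.
[u^0] = 1;  [u^1] = -1;  [u^2] = 1;  [u^3] = -7/6;  [u^4] = 4/3;  [u^5] = -181/120.

-181*u^5/120 + 4*u^4/3 - 7*u^3/6 + u^2 - u + 1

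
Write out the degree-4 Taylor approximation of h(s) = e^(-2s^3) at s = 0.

h(0) = 1
h′(0) = 0
h′′(0) = 0
h′′′(0) = -12
h^(4)(0) = 0

1 - 2*s^3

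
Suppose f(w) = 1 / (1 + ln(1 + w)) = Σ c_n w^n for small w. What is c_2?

3/2

Write 1/(1+u) = 1 - u + u^2 - u^3 + ... and substitute the series for u.
So c_2 = f′′(0)/2! = 3/2.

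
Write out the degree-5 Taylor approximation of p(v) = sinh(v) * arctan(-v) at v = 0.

v^4/6 - v^2

Multiply the two series term by term and collect like powers.
p(0) = 0
p′(0) = 0
p′′(0) = -2
p′′′(0) = 0
p^(4)(0) = 4
p^(5)(0) = 0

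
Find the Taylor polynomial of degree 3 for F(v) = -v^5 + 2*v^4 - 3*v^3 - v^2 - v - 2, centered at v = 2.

F(2) = -32
F′(2) = -57
F′′(2) = -102
F′′′(2) = -162
Dividing each by k! gives the coefficients c_0, ..., c_3.

-27*(v - 2)^3 - 51*(v - 2)^2 - 57*(v - 2) - 32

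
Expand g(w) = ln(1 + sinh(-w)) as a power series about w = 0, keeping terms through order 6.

-16*w^6/45 - 3*w^5/8 - 5*w^4/12 - w^3/2 - w^2/2 - w

Compose series: expand the inner function first, then feed it into the outer expansion.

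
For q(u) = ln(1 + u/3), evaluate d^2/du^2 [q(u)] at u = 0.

The coefficient of u^2 in the expansion is -1/18, so q′′(0) = 2! * (-1/18) = -1/9.

-1/9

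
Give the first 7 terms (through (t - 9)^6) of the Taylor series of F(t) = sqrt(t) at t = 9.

Apply the Taylor formula c_k = f^(k)(a)/k!.
[(t - 9)^0] = 3;  [(t - 9)^1] = 1/6;  [(t - 9)^2] = -1/216;  [(t - 9)^3] = 1/3888;  [(t - 9)^4] = -5/279936;  [(t - 9)^5] = 7/5038848;  [(t - 9)^6] = -7/60466176.

-7*(t - 9)^6/60466176 + 7*(t - 9)^5/5038848 - 5*(t - 9)^4/279936 + (t - 9)^3/3888 - (t - 9)^2/216 + (t - 9)/6 + 3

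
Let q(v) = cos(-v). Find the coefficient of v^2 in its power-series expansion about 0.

q(0) = 1
q′(0) = 0
q′′(0) = -1

-1/2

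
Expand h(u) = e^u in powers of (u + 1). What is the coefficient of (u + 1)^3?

e^(-1)/6

c_3 = h′′′(-1)/3! = e^(-1)/6.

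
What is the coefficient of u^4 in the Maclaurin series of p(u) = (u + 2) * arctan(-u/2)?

1/24

Shift and add copies of the series according to the polynomial's terms.
[u^0] = 0;  [u^1] = -1;  [u^2] = -1/2;  [u^3] = 1/12;  [u^4] = 1/24.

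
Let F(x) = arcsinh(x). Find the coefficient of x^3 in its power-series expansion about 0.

-1/6

F(0) = 0
F′(0) = 1
F′′(0) = 0
F′′′(0) = -1
Then c_k = F^(k)(0)/k! gives each Taylor coefficient.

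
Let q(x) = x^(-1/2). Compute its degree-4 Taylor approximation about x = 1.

35*(x - 1)^4/128 - 5*(x - 1)^3/16 + 3*(x - 1)^2/8 - (x - 1)/2 + 1

Use the known series and substitute for the argument.
q(1) = 1
q′(1) = -1/2
q′′(1) = 3/4
q′′′(1) = -15/8
q^(4)(1) = 105/16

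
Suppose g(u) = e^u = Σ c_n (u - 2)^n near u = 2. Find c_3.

Use the known series and substitute for the argument.
g(2) = e^(2)
g′(2) = e^(2)
g′′(2) = e^(2)
g′′′(2) = e^(2)

e^(2)/6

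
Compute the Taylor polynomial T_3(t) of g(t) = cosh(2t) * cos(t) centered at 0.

3*t^2/2 + 1

Expand each factor separately, then convolve coefficients.
[t^0] = 1;  [t^1] = 0;  [t^2] = 3/2;  [t^3] = 0.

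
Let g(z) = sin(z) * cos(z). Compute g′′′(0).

-4

Expand each factor separately, then convolve coefficients.
From the series, [z^3] g = -2/3; multiply by 3! = 6 to get -4.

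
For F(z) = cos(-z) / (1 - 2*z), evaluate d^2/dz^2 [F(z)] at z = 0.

7

Use 1/(1 - r) = Σ r^k on the denominator, then take the Cauchy product.
From the series, [z^2] F = 7/2; multiply by 2! = 2 to get 7.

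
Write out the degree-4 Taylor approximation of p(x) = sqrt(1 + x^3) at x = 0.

x^3/2 + 1

[x^0] = 1;  [x^1] = 0;  [x^2] = 0;  [x^3] = 1/2;  [x^4] = 0.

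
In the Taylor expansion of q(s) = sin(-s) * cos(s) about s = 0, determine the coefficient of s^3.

Expand each factor separately, then convolve coefficients.
[s^0] = 0;  [s^1] = -1;  [s^2] = 0;  [s^3] = 2/3.

2/3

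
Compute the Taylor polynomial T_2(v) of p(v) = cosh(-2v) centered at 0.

2*v^2 + 1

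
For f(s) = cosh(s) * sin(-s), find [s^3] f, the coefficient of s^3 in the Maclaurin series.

-1/3

Multiply the two series term by term and collect like powers.
f(0) = 0
f′(0) = -1
f′′(0) = 0
f′′′(0) = -2
So c_3 = f′′′(0)/3! = -1/3.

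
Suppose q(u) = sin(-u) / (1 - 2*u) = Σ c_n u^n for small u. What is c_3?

Use 1/(1 - r) = Σ r^k on the denominator, then take the Cauchy product.
So c_3 = q′′′(0)/3! = -23/6.

-23/6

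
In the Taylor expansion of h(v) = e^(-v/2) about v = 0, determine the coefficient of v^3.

[v^0] = 1;  [v^1] = -1/2;  [v^2] = 1/8;  [v^3] = -1/48.

-1/48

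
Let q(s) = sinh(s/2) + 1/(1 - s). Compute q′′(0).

Expand each term separately and add.
The coefficient of s^2 in the expansion is 1, so q′′(0) = 2! * (1) = 2.

2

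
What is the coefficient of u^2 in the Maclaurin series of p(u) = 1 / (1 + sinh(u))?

1

Use the geometric series for the reciprocal, then substitute.
p(0) = 1
p′(0) = -1
p′′(0) = 2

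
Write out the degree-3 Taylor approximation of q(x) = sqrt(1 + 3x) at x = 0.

27*x^3/16 - 9*x^2/8 + 3*x/2 + 1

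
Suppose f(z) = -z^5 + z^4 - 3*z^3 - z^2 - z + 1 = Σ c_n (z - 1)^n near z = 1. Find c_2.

f(1) = -4
f′(1) = -13
f′′(1) = -28
So c_2 = f′′(1)/2! = -14.

-14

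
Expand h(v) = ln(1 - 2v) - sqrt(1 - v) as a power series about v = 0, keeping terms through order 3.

Add the two expansions coefficient-wise.
h(0) = -1
h′(0) = -3/2
h′′(0) = -15/4
h′′′(0) = -125/8
The Taylor polynomial is Σ h^(k)(0)/k! · v^k.

-125*v^3/48 - 15*v^2/8 - 3*v/2 - 1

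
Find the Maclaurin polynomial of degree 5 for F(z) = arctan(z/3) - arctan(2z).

-1555*z^5/243 + 215*z^3/81 - 5*z/3

Combine the two series term by term.
F(0) = 0
F′(0) = -5/3
F′′(0) = 0
F′′′(0) = 430/27
F^(4)(0) = 0
F^(5)(0) = -62200/81
Then c_k = F^(k)(0)/k! gives each Taylor coefficient.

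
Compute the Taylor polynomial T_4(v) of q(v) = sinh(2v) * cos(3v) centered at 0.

-23*v^3/3 + 2*v

Take the Cauchy product of the two expansions.
q(0) = 0
q′(0) = 2
q′′(0) = 0
q′′′(0) = -46
q^(4)(0) = 0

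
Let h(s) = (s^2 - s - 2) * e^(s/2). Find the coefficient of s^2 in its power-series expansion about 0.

1/4

Multiply each power in the prefactor through the base expansion.
[s^0] = -2;  [s^1] = -2;  [s^2] = 1/4.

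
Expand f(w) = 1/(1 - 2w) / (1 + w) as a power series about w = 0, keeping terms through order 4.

Write out both Maclaurin series and multiply, keeping only the needed powers.
f(0) = 1
f′(0) = 1
f′′(0) = 6
f′′′(0) = 30
f^(4)(0) = 264
The Taylor polynomial is Σ f^(k)(0)/k! · w^k.

11*w^4 + 5*w^3 + 3*w^2 + w + 1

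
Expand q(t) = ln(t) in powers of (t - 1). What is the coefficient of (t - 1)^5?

1/5

[(t - 1)^0] = 0;  [(t - 1)^1] = 1;  [(t - 1)^2] = -1/2;  [(t - 1)^3] = 1/3;  [(t - 1)^4] = -1/4;  [(t - 1)^5] = 1/5.
So c_5 = q^(5)(1)/5! = 1/5.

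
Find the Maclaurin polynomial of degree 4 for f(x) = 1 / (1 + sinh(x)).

4*x^4/3 - 7*x^3/6 + x^2 - x + 1

Expand as Σ (-1)^k u^k with u equal to the inner function's series.
f(0) = 1
f′(0) = -1
f′′(0) = 2
f′′′(0) = -7
f^(4)(0) = 32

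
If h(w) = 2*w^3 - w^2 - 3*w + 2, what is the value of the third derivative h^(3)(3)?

From the series, [(w - 3)^3] h = 2; multiply by 3! = 6 to get 12.

12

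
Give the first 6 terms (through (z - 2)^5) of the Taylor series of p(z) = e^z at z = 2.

(z - 2)^5*e^(2)/120 + (z - 2)^4*e^(2)/24 + (z - 2)^3*e^(2)/6 + (z - 2)^2*e^(2)/2 + (z - 2)*e^(2) + e^(2)

p(2) = e^(2)
p′(2) = e^(2)
p′′(2) = e^(2)
p′′′(2) = e^(2)
p^(4)(2) = e^(2)
p^(5)(2) = e^(2)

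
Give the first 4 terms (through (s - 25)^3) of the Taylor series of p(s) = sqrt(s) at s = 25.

(s - 25)^3/50000 - (s - 25)^2/1000 + (s - 25)/10 + 5

p(25) = 5
p′(25) = 1/10
p′′(25) = -1/500
p′′′(25) = 3/25000
The Taylor polynomial is Σ p^(k)(25)/k! · (s - 25)^k.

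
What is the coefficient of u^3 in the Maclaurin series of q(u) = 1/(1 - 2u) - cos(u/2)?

Add the two expansions coefficient-wise.
q(0) = 0
q′(0) = 2
q′′(0) = 33/4
q′′′(0) = 48
So c_3 = q′′′(0)/3! = 8.

8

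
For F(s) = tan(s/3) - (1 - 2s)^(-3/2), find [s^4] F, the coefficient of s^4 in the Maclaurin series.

-315/8

Combine the two series term by term.
F(0) = -1
F′(0) = -8/3
F′′(0) = -15
F′′′(0) = -2833/27
F^(4)(0) = -945
Then c_k = F^(k)(0)/k! gives each Taylor coefficient.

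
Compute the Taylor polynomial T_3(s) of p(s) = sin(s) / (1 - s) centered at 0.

5*s^3/6 + s^2 + s

Multiply the two series term by term and collect like powers.
p(0) = 0
p′(0) = 1
p′′(0) = 2
p′′′(0) = 5
The Taylor polynomial is Σ p^(k)(0)/k! · s^k.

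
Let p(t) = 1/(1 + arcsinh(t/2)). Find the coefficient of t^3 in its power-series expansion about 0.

Plug the Maclaurin series of the inner function into that of the outer and collect terms.
[t^0] = 1;  [t^1] = -1/2;  [t^2] = 1/4;  [t^3] = -5/48.

-5/48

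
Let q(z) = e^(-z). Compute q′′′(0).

From the series, [z^3] q = -1/6; multiply by 3! = 6 to get -1.

-1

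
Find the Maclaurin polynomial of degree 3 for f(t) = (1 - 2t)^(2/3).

-32*t^3/81 - 4*t^2/9 - 4*t/3 + 1

f(0) = 1
f′(0) = -4/3
f′′(0) = -8/9
f′′′(0) = -64/27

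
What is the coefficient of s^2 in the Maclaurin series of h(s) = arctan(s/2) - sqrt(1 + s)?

Combine the two series term by term.
[s^0] = -1;  [s^1] = 0;  [s^2] = 1/8.

1/8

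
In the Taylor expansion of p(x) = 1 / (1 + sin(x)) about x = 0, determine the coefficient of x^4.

2/3

Write 1/(1+u) = 1 - u + u^2 - u^3 + ... and substitute the series for u.
[x^0] = 1;  [x^1] = -1;  [x^2] = 1;  [x^3] = -5/6;  [x^4] = 2/3.
So c_4 = p^(4)(0)/4! = 2/3.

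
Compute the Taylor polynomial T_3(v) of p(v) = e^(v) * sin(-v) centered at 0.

Multiply the two series term by term and collect like powers.

-v^3/3 - v^2 - v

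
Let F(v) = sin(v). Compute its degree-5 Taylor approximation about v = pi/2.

F(pi/2) = 1
F′(pi/2) = 0
F′′(pi/2) = -1
F′′′(pi/2) = 0
F^(4)(pi/2) = 1
F^(5)(pi/2) = 0
Dividing each by k! gives the coefficients c_0, ..., c_5.

(v - pi/2)^4/24 - (v - pi/2)^2/2 + 1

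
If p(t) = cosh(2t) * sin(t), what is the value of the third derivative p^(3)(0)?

11

Write out both Maclaurin series and multiply, keeping only the needed powers.
The coefficient of t^3 in the expansion is 11/6, so p′′′(0) = 3! * (11/6) = 11.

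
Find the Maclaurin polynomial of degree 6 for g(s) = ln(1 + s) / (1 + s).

-49*s^6/20 + 137*s^5/60 - 25*s^4/12 + 11*s^3/6 - 3*s^2/2 + s

Take the Cauchy product of the two expansions.
[s^0] = 0;  [s^1] = 1;  [s^2] = -3/2;  [s^3] = 11/6;  [s^4] = -25/12;  [s^5] = 137/60;  [s^6] = -49/20.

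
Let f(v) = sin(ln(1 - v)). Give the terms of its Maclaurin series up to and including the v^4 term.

-v^3/6 - v^2/2 - v

Plug the Maclaurin series of the inner function into that of the outer and collect terms.
f(0) = 0
f′(0) = -1
f′′(0) = -1
f′′′(0) = -1
f^(4)(0) = 0
The Taylor polynomial is Σ f^(k)(0)/k! · v^k.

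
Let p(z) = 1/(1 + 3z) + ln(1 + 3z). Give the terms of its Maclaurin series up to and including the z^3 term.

-18*z^3 + 9*z^2/2 + 1

Add the two expansions coefficient-wise.
[z^0] = 1;  [z^1] = 0;  [z^2] = 9/2;  [z^3] = -18.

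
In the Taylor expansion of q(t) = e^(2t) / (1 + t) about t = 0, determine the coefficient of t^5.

Take the Cauchy product of the two expansions.
q(0) = 1
q′(0) = 1
q′′(0) = 2
q′′′(0) = 2
q^(4)(0) = 8
q^(5)(0) = -8
Dividing each by k! gives the coefficients c_0, ..., c_5.

-1/15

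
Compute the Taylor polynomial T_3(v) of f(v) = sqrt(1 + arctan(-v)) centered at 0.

5*v^3/48 - v^2/8 - v/2 + 1

Compose series: expand the inner function first, then feed it into the outer expansion.
f(0) = 1
f′(0) = -1/2
f′′(0) = -1/4
f′′′(0) = 5/8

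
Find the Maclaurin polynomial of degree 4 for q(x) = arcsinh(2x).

q(0) = 0
q′(0) = 2
q′′(0) = 0
q′′′(0) = -8
q^(4)(0) = 0

-4*x^3/3 + 2*x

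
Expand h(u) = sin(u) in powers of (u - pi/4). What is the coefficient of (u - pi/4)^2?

-sqrt(2)/4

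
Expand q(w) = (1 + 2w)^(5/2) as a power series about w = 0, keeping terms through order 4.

-5*w^4/8 + 5*w^3/2 + 15*w^2/2 + 5*w + 1

q(0) = 1
q′(0) = 5
q′′(0) = 15
q′′′(0) = 15
q^(4)(0) = -15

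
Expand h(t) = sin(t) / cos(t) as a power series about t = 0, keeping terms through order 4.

Write the quotient as an unknown series and match coefficients against numerator = denominator · series.
h(0) = 0
h′(0) = 1
h′′(0) = 0
h′′′(0) = 2
h^(4)(0) = 0
Dividing each by k! gives the coefficients c_0, ..., c_4.

t^3/3 + t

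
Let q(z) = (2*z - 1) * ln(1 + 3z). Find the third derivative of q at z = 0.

-108

Shift and add copies of the series according to the polynomial's terms.
From the series, [z^3] q = -18; multiply by 3! = 6 to get -108.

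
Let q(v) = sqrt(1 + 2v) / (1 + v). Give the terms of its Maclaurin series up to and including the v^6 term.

-61*v^6/16 + 5*v^5/2 - 13*v^4/8 + v^3 - v^2/2 + 1

Write out both Maclaurin series and multiply, keeping only the needed powers.
[v^0] = 1;  [v^1] = 0;  [v^2] = -1/2;  [v^3] = 1;  [v^4] = -13/8;  [v^5] = 5/2;  [v^6] = -61/16.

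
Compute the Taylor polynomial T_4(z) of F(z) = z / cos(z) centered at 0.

Invert the denominator's series and multiply.
F(0) = 0
F′(0) = 1
F′′(0) = 0
F′′′(0) = 3
F^(4)(0) = 0
Dividing each by k! gives the coefficients c_0, ..., c_4.

z^3/2 + z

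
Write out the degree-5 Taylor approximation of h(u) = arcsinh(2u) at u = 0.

12*u^5/5 - 4*u^3/3 + 2*u

Use the known series and substitute for the argument.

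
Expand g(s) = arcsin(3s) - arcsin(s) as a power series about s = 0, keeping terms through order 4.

Combine the two series term by term.
[s^0] = 0;  [s^1] = 2;  [s^2] = 0;  [s^3] = 13/3;  [s^4] = 0.

13*s^3/3 + 2*s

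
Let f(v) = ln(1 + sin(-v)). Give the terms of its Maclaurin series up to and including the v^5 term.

Compose series: expand the inner function first, then feed it into the outer expansion.
f(0) = 0
f′(0) = -1
f′′(0) = -1
f′′′(0) = -1
f^(4)(0) = -2
f^(5)(0) = -5
Dividing each by k! gives the coefficients c_0, ..., c_5.

-v^5/24 - v^4/12 - v^3/6 - v^2/2 - v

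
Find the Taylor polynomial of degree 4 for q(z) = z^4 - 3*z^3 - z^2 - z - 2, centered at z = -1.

[(z + 1)^0] = 2;  [(z + 1)^1] = -12;  [(z + 1)^2] = 14;  [(z + 1)^3] = -7;  [(z + 1)^4] = 1.

(z + 1)^4 - 7*(z + 1)^3 + 14*(z + 1)^2 - 12*(z + 1) + 2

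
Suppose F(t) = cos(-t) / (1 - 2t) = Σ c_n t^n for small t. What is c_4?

337/24

Take the Cauchy product of the two expansions.
[t^0] = 1;  [t^1] = 2;  [t^2] = 7/2;  [t^3] = 7;  [t^4] = 337/24.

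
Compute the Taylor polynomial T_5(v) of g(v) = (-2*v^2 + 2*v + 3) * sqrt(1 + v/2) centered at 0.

-147*v^5/8192 + 145*v^4/2048 - 69*v^3/128 - 51*v^2/32 + 11*v/4 + 3

Distribute the polynomial across the series and collect like powers.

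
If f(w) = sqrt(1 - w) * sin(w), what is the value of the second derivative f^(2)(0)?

Take the Cauchy product of the two expansions.
From the series, [w^2] f = -1/2; multiply by 2! = 2 to get -1.

-1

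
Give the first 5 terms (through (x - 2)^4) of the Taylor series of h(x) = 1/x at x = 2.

h(2) = 1/2
h′(2) = -1/4
h′′(2) = 1/4
h′′′(2) = -3/8
h^(4)(2) = 3/4

(x - 2)^4/32 - (x - 2)^3/16 + (x - 2)^2/8 - (x - 2)/4 + 1/2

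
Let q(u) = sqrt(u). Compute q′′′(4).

The coefficient of (u - 4)^3 in the expansion is 1/512, so q′′′(4) = 3! * (1/512) = 3/256.

3/256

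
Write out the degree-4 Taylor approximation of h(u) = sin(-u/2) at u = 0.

Use the known series and substitute for the argument.
h(0) = 0
h′(0) = -1/2
h′′(0) = 0
h′′′(0) = 1/8
h^(4)(0) = 0
Dividing each by k! gives the coefficients c_0, ..., c_4.

u^3/48 - u/2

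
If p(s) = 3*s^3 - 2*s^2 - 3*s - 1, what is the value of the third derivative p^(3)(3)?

18

Apply the Taylor formula c_k = f^(k)(a)/k!.
From the series, [(s - 3)^3] p = 3; multiply by 3! = 6 to get 18.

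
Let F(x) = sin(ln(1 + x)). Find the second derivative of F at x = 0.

Let u equal the inner series; expand the outer function in u and truncate.
From the series, [x^2] F = -1/2; multiply by 2! = 2 to get -1.

-1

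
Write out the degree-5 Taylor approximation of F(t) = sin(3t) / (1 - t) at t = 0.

Take the Cauchy product of the two expansions.
F(0) = 0
F′(0) = 3
F′′(0) = 6
F′′′(0) = -9
F^(4)(0) = -36
F^(5)(0) = 63

21*t^5/40 - 3*t^4/2 - 3*t^3/2 + 3*t^2 + 3*t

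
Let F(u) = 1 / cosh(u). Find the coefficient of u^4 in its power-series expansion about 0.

5/24

Divide the numerator series by the denominator series (power-series long division).
F(0) = 1
F′(0) = 0
F′′(0) = -1
F′′′(0) = 0
F^(4)(0) = 5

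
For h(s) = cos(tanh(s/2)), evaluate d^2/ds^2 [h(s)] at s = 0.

-1/4

Let u equal the inner series; expand the outer function in u and truncate.
The coefficient of s^2 in the expansion is -1/8, so h′′(0) = 2! * (-1/8) = -1/4.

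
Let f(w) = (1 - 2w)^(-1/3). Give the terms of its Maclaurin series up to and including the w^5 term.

f(0) = 1
f′(0) = 2/3
f′′(0) = 16/9
f′′′(0) = 224/27
f^(4)(0) = 4480/81
f^(5)(0) = 116480/243

2912*w^5/729 + 560*w^4/243 + 112*w^3/81 + 8*w^2/9 + 2*w/3 + 1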